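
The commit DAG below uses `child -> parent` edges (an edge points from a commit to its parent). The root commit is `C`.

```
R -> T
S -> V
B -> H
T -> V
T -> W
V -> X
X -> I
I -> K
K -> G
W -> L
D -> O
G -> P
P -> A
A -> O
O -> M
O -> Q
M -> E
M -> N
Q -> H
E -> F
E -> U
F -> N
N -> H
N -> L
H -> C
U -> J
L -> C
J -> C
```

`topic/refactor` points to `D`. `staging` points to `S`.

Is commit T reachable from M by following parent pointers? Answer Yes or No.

Ancestors of M: {C, E, F, H, J, L, M, N, U}.
T is not in that set, so it is not an ancestor of M.

No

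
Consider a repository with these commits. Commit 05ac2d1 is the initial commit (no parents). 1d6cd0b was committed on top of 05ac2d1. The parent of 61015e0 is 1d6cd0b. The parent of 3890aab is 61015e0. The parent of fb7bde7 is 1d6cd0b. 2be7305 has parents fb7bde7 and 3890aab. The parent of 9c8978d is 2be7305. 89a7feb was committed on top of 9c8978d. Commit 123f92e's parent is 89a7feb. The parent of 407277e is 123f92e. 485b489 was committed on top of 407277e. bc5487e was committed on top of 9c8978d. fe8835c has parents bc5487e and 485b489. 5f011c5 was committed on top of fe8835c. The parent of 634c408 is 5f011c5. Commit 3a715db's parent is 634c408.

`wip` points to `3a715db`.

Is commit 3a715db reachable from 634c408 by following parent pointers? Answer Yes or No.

No

Ancestors of 634c408: {05ac2d1, 123f92e, 1d6cd0b, 2be7305, 3890aab, 407277e, 485b489, 5f011c5, 61015e0, 634c408, 89a7feb, 9c8978d, bc5487e, fb7bde7, fe8835c}.
3a715db is not in that set, so it is not an ancestor of 634c408.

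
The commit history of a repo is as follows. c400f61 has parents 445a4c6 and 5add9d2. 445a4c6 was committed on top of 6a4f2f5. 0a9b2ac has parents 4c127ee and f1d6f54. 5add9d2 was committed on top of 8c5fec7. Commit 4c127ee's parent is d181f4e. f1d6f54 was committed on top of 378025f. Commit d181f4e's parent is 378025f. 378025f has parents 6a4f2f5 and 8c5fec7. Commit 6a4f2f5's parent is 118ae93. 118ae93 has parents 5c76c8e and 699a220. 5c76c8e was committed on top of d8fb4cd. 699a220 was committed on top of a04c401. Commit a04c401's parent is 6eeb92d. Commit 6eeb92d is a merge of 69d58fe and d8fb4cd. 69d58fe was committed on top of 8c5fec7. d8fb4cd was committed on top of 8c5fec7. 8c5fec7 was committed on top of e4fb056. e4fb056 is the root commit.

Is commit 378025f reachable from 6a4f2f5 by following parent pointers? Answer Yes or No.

No

Ancestors of 6a4f2f5: {118ae93, 5c76c8e, 699a220, 69d58fe, 6a4f2f5, 6eeb92d, 8c5fec7, a04c401, d8fb4cd, e4fb056}.
378025f is not in that set, so it is not an ancestor of 6a4f2f5.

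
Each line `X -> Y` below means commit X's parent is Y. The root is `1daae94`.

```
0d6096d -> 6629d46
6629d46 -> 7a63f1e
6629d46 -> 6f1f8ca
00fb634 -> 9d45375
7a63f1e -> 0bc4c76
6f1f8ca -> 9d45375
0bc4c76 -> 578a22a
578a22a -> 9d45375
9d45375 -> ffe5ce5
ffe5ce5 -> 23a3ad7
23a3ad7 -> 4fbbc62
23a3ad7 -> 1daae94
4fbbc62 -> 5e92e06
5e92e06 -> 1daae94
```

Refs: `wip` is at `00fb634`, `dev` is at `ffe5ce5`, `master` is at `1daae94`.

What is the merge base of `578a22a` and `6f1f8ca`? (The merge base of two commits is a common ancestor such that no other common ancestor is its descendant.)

Ancestors of 578a22a: {1daae94, 23a3ad7, 4fbbc62, 578a22a, 5e92e06, 9d45375, ffe5ce5}.
Ancestors of 6f1f8ca: {1daae94, 23a3ad7, 4fbbc62, 5e92e06, 6f1f8ca, 9d45375, ffe5ce5}.
Common ancestors: {1daae94, 23a3ad7, 4fbbc62, 5e92e06, 9d45375, ffe5ce5}.
Among these, 9d45375 is not an ancestor of any other common ancestor — it is the merge base.

9d45375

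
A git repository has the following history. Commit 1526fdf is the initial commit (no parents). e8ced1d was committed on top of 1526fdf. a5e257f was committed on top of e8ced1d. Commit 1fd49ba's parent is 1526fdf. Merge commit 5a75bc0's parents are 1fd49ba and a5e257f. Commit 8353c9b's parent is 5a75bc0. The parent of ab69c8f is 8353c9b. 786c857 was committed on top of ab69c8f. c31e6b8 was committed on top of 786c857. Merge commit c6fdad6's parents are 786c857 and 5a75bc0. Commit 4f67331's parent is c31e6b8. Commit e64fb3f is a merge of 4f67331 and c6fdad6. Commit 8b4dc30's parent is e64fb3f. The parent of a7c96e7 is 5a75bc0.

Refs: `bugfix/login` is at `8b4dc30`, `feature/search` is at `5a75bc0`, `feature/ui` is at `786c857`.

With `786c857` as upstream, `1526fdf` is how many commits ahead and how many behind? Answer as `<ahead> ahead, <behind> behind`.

0 ahead, 7 behind

Reachable from 1526fdf: {1526fdf}.
Reachable from 786c857: {1526fdf, 1fd49ba, 5a75bc0, 786c857, 8353c9b, a5e257f, ab69c8f, e8ced1d}.
Only in 1526fdf's history (ahead): {} — 0.
Only in 786c857's history (behind): {1fd49ba, 5a75bc0, 786c857, 8353c9b, a5e257f, ab69c8f, e8ced1d} — 7.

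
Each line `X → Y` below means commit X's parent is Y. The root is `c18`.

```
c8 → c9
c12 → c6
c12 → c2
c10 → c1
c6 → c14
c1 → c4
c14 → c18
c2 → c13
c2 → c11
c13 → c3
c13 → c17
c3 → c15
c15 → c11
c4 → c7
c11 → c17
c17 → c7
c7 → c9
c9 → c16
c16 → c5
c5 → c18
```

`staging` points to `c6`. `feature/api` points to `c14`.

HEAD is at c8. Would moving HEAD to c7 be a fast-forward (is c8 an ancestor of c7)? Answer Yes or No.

A fast-forward from c8 to c7 is possible iff c8 is an ancestor of c7.
Ancestors of c7: {c16, c18, c5, c7, c9}.
c8 is not among them, so fast-forward is not possible.

No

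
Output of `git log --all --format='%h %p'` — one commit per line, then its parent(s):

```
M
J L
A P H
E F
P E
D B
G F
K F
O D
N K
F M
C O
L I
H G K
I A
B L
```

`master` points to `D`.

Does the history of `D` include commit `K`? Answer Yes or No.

Ancestors of D (commits reachable by following parents): {A, B, D, E, F, G, H, I, K, L, M, P}.
K is in that set, so it is an ancestor of D.

Yes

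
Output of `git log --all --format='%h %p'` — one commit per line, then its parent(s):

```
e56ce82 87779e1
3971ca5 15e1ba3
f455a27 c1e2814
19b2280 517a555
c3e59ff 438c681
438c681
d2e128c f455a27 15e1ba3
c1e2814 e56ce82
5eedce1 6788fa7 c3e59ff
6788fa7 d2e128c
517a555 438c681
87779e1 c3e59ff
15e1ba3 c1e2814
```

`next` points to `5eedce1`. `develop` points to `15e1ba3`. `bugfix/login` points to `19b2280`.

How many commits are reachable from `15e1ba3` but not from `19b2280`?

Reachable from 15e1ba3: {15e1ba3, 438c681, 87779e1, c1e2814, c3e59ff, e56ce82}.
Reachable from 19b2280: {19b2280, 438c681, 517a555}.
In 15e1ba3's history but not 19b2280's: {15e1ba3, 87779e1, c1e2814, c3e59ff, e56ce82} — 5 commits.

5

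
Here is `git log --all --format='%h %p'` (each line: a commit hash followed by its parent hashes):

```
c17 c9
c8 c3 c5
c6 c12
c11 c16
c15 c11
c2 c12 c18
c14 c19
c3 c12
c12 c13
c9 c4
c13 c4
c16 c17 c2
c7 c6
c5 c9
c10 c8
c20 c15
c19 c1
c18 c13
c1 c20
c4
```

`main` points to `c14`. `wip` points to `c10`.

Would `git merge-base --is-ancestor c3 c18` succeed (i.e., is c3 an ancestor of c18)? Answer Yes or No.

No

Ancestors of c18: {c13, c18, c4}.
c3 is not in that set, so it is not an ancestor of c18.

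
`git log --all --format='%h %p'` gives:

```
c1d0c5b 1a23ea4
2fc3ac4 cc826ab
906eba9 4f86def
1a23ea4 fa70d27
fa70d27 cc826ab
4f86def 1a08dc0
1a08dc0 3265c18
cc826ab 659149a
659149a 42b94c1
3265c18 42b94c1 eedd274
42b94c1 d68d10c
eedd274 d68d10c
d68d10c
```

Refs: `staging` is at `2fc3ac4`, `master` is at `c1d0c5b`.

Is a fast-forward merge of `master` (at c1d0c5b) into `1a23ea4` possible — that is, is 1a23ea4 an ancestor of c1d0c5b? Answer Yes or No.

Yes

A fast-forward from 1a23ea4 to c1d0c5b is possible iff 1a23ea4 is an ancestor of c1d0c5b.
Ancestors of c1d0c5b: {1a23ea4, 42b94c1, 659149a, c1d0c5b, cc826ab, d68d10c, fa70d27}.
1a23ea4 is among them, so fast-forward is possible.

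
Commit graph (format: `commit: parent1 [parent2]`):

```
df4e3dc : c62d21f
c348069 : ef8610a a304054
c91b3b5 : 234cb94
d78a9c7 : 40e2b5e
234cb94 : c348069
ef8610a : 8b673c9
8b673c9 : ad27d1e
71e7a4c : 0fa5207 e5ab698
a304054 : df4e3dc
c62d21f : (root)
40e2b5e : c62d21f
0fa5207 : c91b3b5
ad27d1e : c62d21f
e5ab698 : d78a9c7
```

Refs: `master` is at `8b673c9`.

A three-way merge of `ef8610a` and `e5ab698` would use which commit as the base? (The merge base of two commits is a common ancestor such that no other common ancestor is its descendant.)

Ancestors of ef8610a: {8b673c9, ad27d1e, c62d21f, ef8610a}.
Ancestors of e5ab698: {40e2b5e, c62d21f, d78a9c7, e5ab698}.
Common ancestors: {c62d21f}.
The only common ancestor is c62d21f, so it is the merge base.

c62d21f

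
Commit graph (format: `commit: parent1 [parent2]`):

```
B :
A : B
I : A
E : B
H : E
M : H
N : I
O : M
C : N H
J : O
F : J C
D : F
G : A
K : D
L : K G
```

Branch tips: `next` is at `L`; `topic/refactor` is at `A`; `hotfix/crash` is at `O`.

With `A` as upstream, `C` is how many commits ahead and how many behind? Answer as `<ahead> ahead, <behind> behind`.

5 ahead, 0 behind

Reachable from C: {A, B, C, E, H, I, N}.
Reachable from A: {A, B}.
Only in C's history (ahead): {C, E, H, I, N} — 5.
Only in A's history (behind): {} — 0.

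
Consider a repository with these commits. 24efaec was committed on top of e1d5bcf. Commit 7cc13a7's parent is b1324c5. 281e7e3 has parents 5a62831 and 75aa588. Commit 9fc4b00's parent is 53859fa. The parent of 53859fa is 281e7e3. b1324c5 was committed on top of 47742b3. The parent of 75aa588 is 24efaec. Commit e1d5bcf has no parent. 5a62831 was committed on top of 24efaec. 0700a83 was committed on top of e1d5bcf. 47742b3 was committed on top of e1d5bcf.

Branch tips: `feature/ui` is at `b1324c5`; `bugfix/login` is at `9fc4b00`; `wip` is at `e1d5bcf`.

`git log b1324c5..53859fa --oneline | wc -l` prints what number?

5

Reachable from 53859fa: {24efaec, 281e7e3, 53859fa, 5a62831, 75aa588, e1d5bcf}.
Reachable from b1324c5: {47742b3, b1324c5, e1d5bcf}.
In 53859fa's history but not b1324c5's: {24efaec, 281e7e3, 53859fa, 5a62831, 75aa588} — 5 commits.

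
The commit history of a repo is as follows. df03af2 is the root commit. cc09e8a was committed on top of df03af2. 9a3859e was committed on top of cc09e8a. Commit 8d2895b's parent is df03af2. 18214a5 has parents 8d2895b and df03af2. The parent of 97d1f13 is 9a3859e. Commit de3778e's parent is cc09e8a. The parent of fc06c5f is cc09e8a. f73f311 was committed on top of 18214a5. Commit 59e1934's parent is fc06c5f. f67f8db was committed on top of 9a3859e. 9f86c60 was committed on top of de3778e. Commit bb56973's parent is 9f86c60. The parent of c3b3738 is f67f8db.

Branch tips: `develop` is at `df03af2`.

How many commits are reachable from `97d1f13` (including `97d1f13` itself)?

4

Walking parent pointers from 97d1f13: reachable set = {97d1f13, 9a3859e, cc09e8a, df03af2}.
That is 4 commits.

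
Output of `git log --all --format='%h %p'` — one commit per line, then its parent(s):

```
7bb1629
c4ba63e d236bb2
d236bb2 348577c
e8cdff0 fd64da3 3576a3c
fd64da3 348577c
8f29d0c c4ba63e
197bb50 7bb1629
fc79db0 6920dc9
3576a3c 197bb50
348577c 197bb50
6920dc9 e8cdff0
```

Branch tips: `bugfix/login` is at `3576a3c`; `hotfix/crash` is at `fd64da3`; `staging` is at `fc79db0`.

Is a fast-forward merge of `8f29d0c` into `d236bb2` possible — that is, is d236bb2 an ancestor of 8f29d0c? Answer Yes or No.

Yes

A fast-forward from d236bb2 to 8f29d0c is possible iff d236bb2 is an ancestor of 8f29d0c.
Ancestors of 8f29d0c: {197bb50, 348577c, 7bb1629, 8f29d0c, c4ba63e, d236bb2}.
d236bb2 is among them, so fast-forward is possible.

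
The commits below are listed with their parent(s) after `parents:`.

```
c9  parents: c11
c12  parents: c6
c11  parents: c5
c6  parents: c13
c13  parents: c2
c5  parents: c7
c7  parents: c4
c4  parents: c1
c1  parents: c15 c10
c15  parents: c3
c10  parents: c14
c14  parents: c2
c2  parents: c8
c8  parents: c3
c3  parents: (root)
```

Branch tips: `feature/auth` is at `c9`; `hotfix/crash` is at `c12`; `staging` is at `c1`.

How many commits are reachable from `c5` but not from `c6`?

Reachable from c5: {c1, c10, c14, c15, c2, c3, c4, c5, c7, c8}.
Reachable from c6: {c13, c2, c3, c6, c8}.
In c5's history but not c6's: {c1, c10, c14, c15, c4, c5, c7} — 7 commits.

7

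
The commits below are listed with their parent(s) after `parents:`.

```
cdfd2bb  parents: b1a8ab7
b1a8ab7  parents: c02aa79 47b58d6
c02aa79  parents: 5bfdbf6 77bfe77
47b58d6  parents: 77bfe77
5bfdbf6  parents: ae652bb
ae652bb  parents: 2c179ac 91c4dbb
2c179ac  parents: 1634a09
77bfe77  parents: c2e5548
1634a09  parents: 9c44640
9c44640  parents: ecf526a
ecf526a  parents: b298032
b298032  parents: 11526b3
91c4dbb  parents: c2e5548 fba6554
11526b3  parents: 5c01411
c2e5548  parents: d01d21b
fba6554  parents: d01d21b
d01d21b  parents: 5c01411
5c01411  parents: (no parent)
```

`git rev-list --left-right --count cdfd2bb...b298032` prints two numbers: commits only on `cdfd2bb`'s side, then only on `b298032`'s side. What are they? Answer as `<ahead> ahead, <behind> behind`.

Reachable from cdfd2bb: {11526b3, 1634a09, 2c179ac, 47b58d6, 5bfdbf6, 5c01411, 77bfe77, 91c4dbb, 9c44640, ae652bb, b1a8ab7, b298032, c02aa79, c2e5548, cdfd2bb, d01d21b, ecf526a, fba6554}.
Reachable from b298032: {11526b3, 5c01411, b298032}.
Only in cdfd2bb's history (ahead): {1634a09, 2c179ac, 47b58d6, 5bfdbf6, 77bfe77, 91c4dbb, 9c44640, ae652bb, b1a8ab7, c02aa79, c2e5548, cdfd2bb, d01d21b, ecf526a, fba6554} — 15.
Only in b298032's history (behind): {} — 0.

15 ahead, 0 behind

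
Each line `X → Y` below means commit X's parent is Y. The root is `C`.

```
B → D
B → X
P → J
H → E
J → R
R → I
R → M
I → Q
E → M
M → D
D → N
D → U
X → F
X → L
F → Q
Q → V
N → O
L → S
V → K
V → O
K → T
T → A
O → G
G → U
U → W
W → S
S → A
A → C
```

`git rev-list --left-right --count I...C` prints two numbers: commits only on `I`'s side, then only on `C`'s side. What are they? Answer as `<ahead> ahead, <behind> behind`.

11 ahead, 0 behind

Reachable from I: {A, C, G, I, K, O, Q, S, T, U, V, W}.
Reachable from C: {C}.
Only in I's history (ahead): {A, G, I, K, O, Q, S, T, U, V, W} — 11.
Only in C's history (behind): {} — 0.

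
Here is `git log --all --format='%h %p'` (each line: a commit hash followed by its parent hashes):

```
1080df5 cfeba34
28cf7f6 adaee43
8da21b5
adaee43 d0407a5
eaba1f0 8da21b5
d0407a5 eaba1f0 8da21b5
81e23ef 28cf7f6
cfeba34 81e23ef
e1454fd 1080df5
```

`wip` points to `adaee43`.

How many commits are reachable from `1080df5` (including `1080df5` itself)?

8

Walking parent pointers from 1080df5: reachable set = {1080df5, 28cf7f6, 81e23ef, 8da21b5, adaee43, cfeba34, d0407a5, eaba1f0}.
That is 8 commits.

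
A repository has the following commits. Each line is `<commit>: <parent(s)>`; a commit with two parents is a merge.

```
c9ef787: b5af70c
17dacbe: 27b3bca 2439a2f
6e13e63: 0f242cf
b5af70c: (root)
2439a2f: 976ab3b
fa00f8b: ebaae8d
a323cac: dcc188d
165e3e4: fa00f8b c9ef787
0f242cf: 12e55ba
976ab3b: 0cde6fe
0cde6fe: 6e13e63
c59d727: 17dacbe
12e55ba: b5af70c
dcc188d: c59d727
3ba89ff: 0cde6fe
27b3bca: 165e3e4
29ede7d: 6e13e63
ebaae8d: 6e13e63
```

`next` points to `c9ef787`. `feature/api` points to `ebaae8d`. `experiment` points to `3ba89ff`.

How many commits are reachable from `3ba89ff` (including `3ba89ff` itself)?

6

Walking parent pointers from 3ba89ff: reachable set = {0cde6fe, 0f242cf, 12e55ba, 3ba89ff, 6e13e63, b5af70c}.
That is 6 commits.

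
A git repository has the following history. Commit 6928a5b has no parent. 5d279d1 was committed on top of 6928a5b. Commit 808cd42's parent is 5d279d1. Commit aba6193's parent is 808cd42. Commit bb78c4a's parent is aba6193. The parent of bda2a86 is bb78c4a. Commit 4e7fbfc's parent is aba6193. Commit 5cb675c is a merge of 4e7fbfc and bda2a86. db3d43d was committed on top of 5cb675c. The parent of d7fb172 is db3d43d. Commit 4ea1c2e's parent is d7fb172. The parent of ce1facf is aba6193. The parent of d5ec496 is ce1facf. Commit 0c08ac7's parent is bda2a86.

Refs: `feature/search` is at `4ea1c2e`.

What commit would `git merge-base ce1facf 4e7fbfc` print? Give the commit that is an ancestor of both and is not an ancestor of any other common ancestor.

Ancestors of ce1facf: {5d279d1, 6928a5b, 808cd42, aba6193, ce1facf}.
Ancestors of 4e7fbfc: {4e7fbfc, 5d279d1, 6928a5b, 808cd42, aba6193}.
Common ancestors: {5d279d1, 6928a5b, 808cd42, aba6193}.
Among these, aba6193 is not an ancestor of any other common ancestor — it is the merge base.

aba6193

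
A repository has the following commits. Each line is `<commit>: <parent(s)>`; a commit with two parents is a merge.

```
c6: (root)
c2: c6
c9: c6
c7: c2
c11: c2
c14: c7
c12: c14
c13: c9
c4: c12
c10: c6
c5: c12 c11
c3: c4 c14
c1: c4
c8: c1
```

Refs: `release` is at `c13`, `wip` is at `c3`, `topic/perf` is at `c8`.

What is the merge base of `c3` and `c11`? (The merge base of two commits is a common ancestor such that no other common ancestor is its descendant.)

c2

Ancestors of c3: {c12, c14, c2, c3, c4, c6, c7}.
Ancestors of c11: {c11, c2, c6}.
Common ancestors: {c2, c6}.
Among these, c2 is not an ancestor of any other common ancestor — it is the merge base.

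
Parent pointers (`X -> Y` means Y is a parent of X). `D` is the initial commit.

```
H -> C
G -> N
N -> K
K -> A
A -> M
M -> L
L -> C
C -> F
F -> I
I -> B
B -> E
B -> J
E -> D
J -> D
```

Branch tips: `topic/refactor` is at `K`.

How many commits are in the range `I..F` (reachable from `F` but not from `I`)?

1

Reachable from F: {B, D, E, F, I, J}.
Reachable from I: {B, D, E, I, J}.
In F's history but not I's: {F} — 1 commit.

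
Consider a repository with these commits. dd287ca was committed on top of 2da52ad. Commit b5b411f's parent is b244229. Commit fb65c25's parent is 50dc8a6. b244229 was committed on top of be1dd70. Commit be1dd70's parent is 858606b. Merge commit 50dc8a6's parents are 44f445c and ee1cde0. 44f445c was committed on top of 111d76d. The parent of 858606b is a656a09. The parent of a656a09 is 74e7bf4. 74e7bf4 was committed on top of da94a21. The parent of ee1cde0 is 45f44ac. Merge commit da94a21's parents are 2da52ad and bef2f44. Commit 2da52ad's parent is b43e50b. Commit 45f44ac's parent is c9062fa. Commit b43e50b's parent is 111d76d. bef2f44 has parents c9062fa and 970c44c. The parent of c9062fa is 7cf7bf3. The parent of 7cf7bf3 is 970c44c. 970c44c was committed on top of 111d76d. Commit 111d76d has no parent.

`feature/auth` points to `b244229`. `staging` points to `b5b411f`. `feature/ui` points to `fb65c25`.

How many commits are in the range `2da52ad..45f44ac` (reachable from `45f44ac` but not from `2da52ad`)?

Reachable from 45f44ac: {111d76d, 45f44ac, 7cf7bf3, 970c44c, c9062fa}.
Reachable from 2da52ad: {111d76d, 2da52ad, b43e50b}.
In 45f44ac's history but not 2da52ad's: {45f44ac, 7cf7bf3, 970c44c, c9062fa} — 4 commits.

4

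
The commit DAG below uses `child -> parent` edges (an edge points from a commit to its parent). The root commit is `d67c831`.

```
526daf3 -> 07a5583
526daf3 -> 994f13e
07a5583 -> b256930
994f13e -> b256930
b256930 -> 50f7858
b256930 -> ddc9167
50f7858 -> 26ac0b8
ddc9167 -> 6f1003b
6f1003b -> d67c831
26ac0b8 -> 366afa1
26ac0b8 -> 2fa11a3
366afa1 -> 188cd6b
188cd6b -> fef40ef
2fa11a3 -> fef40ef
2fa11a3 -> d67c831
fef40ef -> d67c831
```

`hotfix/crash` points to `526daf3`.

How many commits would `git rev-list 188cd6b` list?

3

Walking parent pointers from 188cd6b: reachable set = {188cd6b, d67c831, fef40ef}.
That is 3 commits.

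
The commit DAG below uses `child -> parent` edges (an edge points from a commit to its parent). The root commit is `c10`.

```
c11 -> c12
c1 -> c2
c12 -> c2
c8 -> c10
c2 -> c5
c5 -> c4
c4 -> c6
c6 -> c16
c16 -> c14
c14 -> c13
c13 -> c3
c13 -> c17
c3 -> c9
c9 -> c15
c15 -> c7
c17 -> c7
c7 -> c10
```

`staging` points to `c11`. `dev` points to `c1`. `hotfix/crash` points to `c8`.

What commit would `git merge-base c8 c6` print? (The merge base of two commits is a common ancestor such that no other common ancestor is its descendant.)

Ancestors of c8: {c10, c8}.
Ancestors of c6: {c10, c13, c14, c15, c16, c17, c3, c6, c7, c9}.
Common ancestors: {c10}.
The only common ancestor is c10, so it is the merge base.

c10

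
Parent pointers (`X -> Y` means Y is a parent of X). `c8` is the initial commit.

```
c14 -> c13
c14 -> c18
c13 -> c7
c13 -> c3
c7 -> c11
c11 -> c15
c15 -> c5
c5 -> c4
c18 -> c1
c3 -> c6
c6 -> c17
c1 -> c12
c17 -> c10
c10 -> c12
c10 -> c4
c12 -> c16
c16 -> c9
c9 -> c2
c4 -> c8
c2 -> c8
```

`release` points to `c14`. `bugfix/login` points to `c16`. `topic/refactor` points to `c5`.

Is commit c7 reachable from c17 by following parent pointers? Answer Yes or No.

Ancestors of c17: {c10, c12, c16, c17, c2, c4, c8, c9}.
c7 is not in that set, so it is not an ancestor of c17.

No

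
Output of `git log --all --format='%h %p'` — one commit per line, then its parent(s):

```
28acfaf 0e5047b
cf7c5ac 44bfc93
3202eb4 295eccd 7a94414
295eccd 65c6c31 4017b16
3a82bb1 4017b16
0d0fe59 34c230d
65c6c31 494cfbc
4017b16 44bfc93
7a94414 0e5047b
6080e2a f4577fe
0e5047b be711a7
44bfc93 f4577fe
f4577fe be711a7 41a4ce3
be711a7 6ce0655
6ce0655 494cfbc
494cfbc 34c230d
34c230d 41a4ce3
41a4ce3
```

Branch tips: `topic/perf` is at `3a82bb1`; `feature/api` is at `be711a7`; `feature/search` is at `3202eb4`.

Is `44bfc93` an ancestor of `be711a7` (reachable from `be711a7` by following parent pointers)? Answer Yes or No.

No

Ancestors of be711a7: {34c230d, 41a4ce3, 494cfbc, 6ce0655, be711a7}.
44bfc93 is not in that set, so it is not an ancestor of be711a7.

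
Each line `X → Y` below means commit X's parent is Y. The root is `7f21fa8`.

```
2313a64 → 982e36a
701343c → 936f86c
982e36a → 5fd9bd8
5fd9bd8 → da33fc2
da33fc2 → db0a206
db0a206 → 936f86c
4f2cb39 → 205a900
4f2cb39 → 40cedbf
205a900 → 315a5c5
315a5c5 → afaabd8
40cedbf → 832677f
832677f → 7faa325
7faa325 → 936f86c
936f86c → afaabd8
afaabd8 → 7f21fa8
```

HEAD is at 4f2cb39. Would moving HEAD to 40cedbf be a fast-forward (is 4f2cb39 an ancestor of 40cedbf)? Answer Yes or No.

No

A fast-forward from 4f2cb39 to 40cedbf is possible iff 4f2cb39 is an ancestor of 40cedbf.
Ancestors of 40cedbf: {40cedbf, 7f21fa8, 7faa325, 832677f, 936f86c, afaabd8}.
4f2cb39 is not among them, so fast-forward is not possible.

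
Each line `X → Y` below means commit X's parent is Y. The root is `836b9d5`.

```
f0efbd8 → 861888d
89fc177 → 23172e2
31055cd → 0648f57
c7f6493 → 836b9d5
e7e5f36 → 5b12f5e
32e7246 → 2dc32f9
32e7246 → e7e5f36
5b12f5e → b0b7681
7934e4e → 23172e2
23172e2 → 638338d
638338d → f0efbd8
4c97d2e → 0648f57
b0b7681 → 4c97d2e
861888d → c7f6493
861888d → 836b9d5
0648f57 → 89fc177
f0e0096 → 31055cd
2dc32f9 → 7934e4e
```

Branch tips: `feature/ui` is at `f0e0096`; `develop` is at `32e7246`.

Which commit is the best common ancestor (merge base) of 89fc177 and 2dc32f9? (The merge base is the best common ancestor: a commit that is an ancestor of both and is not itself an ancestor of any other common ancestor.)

Ancestors of 89fc177: {23172e2, 638338d, 836b9d5, 861888d, 89fc177, c7f6493, f0efbd8}.
Ancestors of 2dc32f9: {23172e2, 2dc32f9, 638338d, 7934e4e, 836b9d5, 861888d, c7f6493, f0efbd8}.
Common ancestors: {23172e2, 638338d, 836b9d5, 861888d, c7f6493, f0efbd8}.
Among these, 23172e2 is not an ancestor of any other common ancestor — it is the merge base.

23172e2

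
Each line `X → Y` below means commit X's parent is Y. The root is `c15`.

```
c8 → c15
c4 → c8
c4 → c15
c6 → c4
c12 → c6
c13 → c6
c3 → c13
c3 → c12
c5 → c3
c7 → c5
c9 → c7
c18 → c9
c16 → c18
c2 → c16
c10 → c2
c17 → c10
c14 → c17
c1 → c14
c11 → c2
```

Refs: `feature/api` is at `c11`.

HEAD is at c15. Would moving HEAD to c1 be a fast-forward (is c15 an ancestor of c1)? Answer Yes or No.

A fast-forward from c15 to c1 is possible iff c15 is an ancestor of c1.
Ancestors of c1: {c1, c10, c12, c13, c14, c15, c16, c17, c18, c2, c3, c4, c5, c6, c7, c8, c9}.
c15 is among them, so fast-forward is possible.

Yes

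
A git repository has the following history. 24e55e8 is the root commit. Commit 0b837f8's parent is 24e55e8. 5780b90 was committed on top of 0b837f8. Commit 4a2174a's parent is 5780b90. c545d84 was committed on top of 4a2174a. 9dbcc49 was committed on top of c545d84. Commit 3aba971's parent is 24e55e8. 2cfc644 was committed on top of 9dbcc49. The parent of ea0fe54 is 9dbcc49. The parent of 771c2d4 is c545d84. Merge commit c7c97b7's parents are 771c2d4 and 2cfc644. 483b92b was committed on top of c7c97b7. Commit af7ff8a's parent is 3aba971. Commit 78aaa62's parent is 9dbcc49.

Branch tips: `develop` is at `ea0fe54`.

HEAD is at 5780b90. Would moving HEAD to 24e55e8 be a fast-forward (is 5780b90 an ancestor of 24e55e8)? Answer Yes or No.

No

A fast-forward from 5780b90 to 24e55e8 is possible iff 5780b90 is an ancestor of 24e55e8.
Ancestors of 24e55e8: {24e55e8}.
5780b90 is not among them, so fast-forward is not possible.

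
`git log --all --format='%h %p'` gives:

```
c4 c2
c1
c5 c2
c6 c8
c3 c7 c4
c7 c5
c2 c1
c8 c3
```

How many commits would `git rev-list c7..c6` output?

4

Reachable from c6: {c1, c2, c3, c4, c5, c6, c7, c8}.
Reachable from c7: {c1, c2, c5, c7}.
In c6's history but not c7's: {c3, c4, c6, c8} — 4 commits.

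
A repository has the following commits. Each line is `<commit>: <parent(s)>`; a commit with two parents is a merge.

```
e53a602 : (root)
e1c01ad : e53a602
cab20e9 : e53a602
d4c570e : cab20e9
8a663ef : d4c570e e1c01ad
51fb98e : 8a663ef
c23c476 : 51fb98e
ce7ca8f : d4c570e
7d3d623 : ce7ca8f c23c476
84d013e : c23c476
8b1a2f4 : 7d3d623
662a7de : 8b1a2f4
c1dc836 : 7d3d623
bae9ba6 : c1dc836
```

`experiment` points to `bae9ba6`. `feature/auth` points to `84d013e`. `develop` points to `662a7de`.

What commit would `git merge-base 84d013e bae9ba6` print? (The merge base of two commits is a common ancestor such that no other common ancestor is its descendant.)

c23c476

Ancestors of 84d013e: {51fb98e, 84d013e, 8a663ef, c23c476, cab20e9, d4c570e, e1c01ad, e53a602}.
Ancestors of bae9ba6: {51fb98e, 7d3d623, 8a663ef, bae9ba6, c1dc836, c23c476, cab20e9, ce7ca8f, d4c570e, e1c01ad, e53a602}.
Common ancestors: {51fb98e, 8a663ef, c23c476, cab20e9, d4c570e, e1c01ad, e53a602}.
Among these, c23c476 is not an ancestor of any other common ancestor — it is the merge base.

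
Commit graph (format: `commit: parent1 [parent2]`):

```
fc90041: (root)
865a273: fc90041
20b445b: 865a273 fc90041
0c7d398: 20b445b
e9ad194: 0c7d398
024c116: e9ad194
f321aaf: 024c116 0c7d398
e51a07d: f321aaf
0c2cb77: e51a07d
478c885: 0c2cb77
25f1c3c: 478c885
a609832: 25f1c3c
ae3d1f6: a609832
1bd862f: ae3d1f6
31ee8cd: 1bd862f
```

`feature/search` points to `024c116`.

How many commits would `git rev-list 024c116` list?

Walking parent pointers from 024c116: reachable set = {024c116, 0c7d398, 20b445b, 865a273, e9ad194, fc90041}.
That is 6 commits.

6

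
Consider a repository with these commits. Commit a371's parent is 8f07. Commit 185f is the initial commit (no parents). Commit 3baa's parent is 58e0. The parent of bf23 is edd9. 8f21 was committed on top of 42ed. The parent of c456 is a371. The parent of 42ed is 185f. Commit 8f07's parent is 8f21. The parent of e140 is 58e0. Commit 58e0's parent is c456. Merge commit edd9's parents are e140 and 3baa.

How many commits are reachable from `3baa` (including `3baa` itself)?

8

Walking parent pointers from 3baa: reachable set = {185f, 3baa, 42ed, 58e0, 8f07, 8f21, a371, c456}.
That is 8 commits.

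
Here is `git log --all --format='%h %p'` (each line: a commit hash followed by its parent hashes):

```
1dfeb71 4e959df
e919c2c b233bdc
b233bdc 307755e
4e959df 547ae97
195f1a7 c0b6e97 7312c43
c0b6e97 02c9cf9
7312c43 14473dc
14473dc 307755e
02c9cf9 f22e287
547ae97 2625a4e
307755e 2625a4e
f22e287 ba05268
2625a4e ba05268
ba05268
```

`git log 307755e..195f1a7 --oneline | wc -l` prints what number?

Reachable from 195f1a7: {02c9cf9, 14473dc, 195f1a7, 2625a4e, 307755e, 7312c43, ba05268, c0b6e97, f22e287}.
Reachable from 307755e: {2625a4e, 307755e, ba05268}.
In 195f1a7's history but not 307755e's: {02c9cf9, 14473dc, 195f1a7, 7312c43, c0b6e97, f22e287} — 6 commits.

6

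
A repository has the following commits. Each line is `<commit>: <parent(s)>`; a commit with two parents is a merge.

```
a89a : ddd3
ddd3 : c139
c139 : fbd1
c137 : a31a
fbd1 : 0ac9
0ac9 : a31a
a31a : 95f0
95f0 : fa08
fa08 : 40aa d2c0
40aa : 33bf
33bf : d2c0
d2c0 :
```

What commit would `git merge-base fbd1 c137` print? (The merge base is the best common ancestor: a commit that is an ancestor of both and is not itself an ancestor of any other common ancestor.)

a31a

Ancestors of fbd1: {0ac9, 33bf, 40aa, 95f0, a31a, d2c0, fa08, fbd1}.
Ancestors of c137: {33bf, 40aa, 95f0, a31a, c137, d2c0, fa08}.
Common ancestors: {33bf, 40aa, 95f0, a31a, d2c0, fa08}.
Among these, a31a is not an ancestor of any other common ancestor — it is the merge base.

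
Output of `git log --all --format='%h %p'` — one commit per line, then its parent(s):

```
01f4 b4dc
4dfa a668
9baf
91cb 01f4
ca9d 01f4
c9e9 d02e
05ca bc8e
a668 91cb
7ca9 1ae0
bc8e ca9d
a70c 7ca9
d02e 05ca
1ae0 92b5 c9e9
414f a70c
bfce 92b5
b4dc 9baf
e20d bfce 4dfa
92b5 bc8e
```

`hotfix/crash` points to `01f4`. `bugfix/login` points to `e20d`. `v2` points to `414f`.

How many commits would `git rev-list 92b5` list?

6

Walking parent pointers from 92b5: reachable set = {01f4, 92b5, 9baf, b4dc, bc8e, ca9d}.
That is 6 commits.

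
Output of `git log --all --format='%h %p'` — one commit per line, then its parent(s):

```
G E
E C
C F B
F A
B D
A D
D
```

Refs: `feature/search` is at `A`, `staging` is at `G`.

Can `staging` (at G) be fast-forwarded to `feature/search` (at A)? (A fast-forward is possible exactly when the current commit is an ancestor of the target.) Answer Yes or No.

A fast-forward from G to A is possible iff G is an ancestor of A.
Ancestors of A: {A, D}.
G is not among them, so fast-forward is not possible.

No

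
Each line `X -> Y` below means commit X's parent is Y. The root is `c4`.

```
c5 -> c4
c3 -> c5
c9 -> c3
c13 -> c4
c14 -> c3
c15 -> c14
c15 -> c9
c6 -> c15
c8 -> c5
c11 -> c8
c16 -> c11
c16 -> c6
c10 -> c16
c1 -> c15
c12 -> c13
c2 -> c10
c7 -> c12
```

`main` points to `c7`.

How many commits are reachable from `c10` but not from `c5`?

Reachable from c10: {c10, c11, c14, c15, c16, c3, c4, c5, c6, c8, c9}.
Reachable from c5: {c4, c5}.
In c10's history but not c5's: {c10, c11, c14, c15, c16, c3, c6, c8, c9} — 9 commits.

9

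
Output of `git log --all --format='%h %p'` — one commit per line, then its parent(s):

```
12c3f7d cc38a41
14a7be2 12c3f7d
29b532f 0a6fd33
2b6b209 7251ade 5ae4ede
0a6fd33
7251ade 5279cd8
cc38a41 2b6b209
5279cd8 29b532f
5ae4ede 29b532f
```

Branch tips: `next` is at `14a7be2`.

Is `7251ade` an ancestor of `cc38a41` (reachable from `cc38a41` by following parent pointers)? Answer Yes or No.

Yes

Ancestors of cc38a41 (commits reachable by following parents): {0a6fd33, 29b532f, 2b6b209, 5279cd8, 5ae4ede, 7251ade, cc38a41}.
7251ade is in that set, so it is an ancestor of cc38a41.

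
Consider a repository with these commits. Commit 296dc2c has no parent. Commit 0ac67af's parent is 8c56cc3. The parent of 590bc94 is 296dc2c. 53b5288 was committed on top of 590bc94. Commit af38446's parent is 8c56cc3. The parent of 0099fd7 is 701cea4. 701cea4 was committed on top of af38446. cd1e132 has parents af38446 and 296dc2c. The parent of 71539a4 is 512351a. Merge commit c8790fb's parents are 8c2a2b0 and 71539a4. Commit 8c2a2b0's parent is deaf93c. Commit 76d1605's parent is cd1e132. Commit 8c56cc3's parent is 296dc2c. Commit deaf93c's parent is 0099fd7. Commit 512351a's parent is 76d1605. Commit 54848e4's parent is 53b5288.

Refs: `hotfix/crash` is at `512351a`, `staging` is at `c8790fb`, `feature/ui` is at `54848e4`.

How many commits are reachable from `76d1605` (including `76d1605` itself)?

5

Walking parent pointers from 76d1605: reachable set = {296dc2c, 76d1605, 8c56cc3, af38446, cd1e132}.
That is 5 commits.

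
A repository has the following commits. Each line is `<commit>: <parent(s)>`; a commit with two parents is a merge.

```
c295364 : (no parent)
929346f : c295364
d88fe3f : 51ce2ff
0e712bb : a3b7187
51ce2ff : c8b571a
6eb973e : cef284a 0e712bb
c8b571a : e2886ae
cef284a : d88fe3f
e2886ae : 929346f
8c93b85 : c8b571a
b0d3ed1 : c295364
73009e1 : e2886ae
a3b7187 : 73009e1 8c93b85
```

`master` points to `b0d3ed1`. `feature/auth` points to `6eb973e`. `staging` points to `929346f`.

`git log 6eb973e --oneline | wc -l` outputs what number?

Walking parent pointers from 6eb973e: reachable set = {0e712bb, 51ce2ff, 6eb973e, 73009e1, 8c93b85, 929346f, a3b7187, c295364, c8b571a, cef284a, d88fe3f, e2886ae}.
That is 12 commits.

12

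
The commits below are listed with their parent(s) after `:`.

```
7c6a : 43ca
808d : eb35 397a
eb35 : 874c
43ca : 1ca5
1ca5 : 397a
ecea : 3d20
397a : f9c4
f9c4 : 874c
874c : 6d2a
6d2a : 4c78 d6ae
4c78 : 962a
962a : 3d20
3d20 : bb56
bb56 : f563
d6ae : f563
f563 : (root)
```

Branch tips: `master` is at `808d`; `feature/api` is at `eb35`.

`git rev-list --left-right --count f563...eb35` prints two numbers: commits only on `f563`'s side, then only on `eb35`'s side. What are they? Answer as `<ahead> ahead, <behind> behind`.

0 ahead, 8 behind

Reachable from f563: {f563}.
Reachable from eb35: {3d20, 4c78, 6d2a, 874c, 962a, bb56, d6ae, eb35, f563}.
Only in f563's history (ahead): {} — 0.
Only in eb35's history (behind): {3d20, 4c78, 6d2a, 874c, 962a, bb56, d6ae, eb35} — 8.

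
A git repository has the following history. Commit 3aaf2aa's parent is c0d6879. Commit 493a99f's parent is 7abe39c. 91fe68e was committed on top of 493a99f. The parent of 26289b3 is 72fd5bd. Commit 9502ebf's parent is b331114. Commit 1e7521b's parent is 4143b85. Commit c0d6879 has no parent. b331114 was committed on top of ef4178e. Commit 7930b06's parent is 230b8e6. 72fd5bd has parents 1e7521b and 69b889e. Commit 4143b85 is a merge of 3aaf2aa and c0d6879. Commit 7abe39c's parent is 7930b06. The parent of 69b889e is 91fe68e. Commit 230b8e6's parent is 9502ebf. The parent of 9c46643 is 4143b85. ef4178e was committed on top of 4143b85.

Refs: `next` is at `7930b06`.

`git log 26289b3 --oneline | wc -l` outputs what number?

Walking parent pointers from 26289b3: reachable set = {1e7521b, 230b8e6, 26289b3, 3aaf2aa, 4143b85, 493a99f, 69b889e, 72fd5bd, 7930b06, 7abe39c, 91fe68e, 9502ebf, b331114, c0d6879, ef4178e}.
That is 15 commits.

15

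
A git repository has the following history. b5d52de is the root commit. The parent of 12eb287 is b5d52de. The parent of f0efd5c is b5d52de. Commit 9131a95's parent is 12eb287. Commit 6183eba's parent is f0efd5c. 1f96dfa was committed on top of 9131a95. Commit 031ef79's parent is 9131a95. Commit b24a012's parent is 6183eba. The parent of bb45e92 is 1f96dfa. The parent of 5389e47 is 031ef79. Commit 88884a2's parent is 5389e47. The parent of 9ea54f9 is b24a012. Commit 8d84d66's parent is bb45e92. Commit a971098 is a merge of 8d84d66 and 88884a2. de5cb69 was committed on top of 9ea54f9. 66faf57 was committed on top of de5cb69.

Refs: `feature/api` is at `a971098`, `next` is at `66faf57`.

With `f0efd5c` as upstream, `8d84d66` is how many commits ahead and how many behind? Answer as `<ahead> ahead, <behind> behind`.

Reachable from 8d84d66: {12eb287, 1f96dfa, 8d84d66, 9131a95, b5d52de, bb45e92}.
Reachable from f0efd5c: {b5d52de, f0efd5c}.
Only in 8d84d66's history (ahead): {12eb287, 1f96dfa, 8d84d66, 9131a95, bb45e92} — 5.
Only in f0efd5c's history (behind): {f0efd5c} — 1.

5 ahead, 1 behind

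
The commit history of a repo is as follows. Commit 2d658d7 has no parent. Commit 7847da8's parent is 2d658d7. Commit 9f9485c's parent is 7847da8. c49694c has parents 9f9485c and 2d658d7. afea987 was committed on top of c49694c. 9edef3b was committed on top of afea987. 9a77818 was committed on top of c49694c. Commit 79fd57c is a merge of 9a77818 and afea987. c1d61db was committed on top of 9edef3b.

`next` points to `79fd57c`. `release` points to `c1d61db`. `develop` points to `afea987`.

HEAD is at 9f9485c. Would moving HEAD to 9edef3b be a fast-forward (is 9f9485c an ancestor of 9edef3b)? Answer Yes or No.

A fast-forward from 9f9485c to 9edef3b is possible iff 9f9485c is an ancestor of 9edef3b.
Ancestors of 9edef3b: {2d658d7, 7847da8, 9edef3b, 9f9485c, afea987, c49694c}.
9f9485c is among them, so fast-forward is possible.

Yes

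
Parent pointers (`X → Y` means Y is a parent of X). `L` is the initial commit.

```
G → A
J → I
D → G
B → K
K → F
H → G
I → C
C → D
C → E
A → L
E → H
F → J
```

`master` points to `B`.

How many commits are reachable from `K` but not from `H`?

Reachable from K: {A, C, D, E, F, G, H, I, J, K, L}.
Reachable from H: {A, G, H, L}.
In K's history but not H's: {C, D, E, F, I, J, K} — 7 commits.

7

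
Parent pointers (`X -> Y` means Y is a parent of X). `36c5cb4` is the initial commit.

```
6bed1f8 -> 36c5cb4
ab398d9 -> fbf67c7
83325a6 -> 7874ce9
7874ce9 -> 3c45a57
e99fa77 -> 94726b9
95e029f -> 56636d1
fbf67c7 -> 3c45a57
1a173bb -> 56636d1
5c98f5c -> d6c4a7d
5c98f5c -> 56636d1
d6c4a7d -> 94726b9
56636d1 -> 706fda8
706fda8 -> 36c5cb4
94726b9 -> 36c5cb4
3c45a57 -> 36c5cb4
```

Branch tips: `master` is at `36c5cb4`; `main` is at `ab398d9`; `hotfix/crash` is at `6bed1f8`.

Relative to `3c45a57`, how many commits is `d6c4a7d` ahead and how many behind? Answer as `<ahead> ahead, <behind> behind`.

Reachable from d6c4a7d: {36c5cb4, 94726b9, d6c4a7d}.
Reachable from 3c45a57: {36c5cb4, 3c45a57}.
Only in d6c4a7d's history (ahead): {94726b9, d6c4a7d} — 2.
Only in 3c45a57's history (behind): {3c45a57} — 1.

2 ahead, 1 behind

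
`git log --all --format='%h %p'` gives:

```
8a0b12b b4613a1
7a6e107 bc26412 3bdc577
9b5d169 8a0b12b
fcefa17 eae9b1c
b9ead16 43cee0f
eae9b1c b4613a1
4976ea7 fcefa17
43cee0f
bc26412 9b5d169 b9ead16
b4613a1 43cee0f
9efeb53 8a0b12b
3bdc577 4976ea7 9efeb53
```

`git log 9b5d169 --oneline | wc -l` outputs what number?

4

Walking parent pointers from 9b5d169: reachable set = {43cee0f, 8a0b12b, 9b5d169, b4613a1}.
That is 4 commits.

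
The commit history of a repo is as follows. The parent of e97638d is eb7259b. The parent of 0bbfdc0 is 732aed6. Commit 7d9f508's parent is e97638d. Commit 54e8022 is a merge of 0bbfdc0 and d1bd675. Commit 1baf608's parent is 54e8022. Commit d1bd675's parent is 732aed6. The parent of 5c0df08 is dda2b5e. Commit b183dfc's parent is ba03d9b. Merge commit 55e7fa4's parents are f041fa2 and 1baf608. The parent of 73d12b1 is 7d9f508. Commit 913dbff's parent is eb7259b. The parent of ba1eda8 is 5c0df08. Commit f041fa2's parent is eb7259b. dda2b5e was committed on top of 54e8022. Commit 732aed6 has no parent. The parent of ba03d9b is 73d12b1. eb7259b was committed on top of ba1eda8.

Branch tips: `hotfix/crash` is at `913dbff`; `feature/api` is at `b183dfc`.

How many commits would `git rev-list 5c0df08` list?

Walking parent pointers from 5c0df08: reachable set = {0bbfdc0, 54e8022, 5c0df08, 732aed6, d1bd675, dda2b5e}.
That is 6 commits.

6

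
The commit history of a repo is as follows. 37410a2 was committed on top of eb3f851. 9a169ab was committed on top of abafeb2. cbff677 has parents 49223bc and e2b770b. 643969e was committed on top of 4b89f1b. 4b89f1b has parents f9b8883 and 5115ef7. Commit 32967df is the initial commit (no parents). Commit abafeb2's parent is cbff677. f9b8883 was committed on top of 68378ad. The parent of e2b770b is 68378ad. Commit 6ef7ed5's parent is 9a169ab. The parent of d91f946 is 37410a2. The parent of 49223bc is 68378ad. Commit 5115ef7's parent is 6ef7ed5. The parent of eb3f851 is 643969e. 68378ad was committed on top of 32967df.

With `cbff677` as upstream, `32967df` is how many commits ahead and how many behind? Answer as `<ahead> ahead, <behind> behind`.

0 ahead, 4 behind

Reachable from 32967df: {32967df}.
Reachable from cbff677: {32967df, 49223bc, 68378ad, cbff677, e2b770b}.
Only in 32967df's history (ahead): {} — 0.
Only in cbff677's history (behind): {49223bc, 68378ad, cbff677, e2b770b} — 4.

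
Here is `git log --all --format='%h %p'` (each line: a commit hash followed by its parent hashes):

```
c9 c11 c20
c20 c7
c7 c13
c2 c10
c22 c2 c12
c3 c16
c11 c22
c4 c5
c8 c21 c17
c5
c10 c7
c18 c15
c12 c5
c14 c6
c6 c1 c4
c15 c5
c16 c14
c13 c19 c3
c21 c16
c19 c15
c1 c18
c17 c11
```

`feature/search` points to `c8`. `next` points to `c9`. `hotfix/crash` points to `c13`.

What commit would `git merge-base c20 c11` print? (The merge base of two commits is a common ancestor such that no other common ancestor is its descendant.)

c7

Ancestors of c20: {c1, c13, c14, c15, c16, c18, c19, c20, c3, c4, c5, c6, c7}.
Ancestors of c11: {c1, c10, c11, c12, c13, c14, c15, c16, c18, c19, c2, c22, c3, c4, c5, c6, c7}.
Common ancestors: {c1, c13, c14, c15, c16, c18, c19, c3, c4, c5, c6, c7}.
Among these, c7 is not an ancestor of any other common ancestor — it is the merge base.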